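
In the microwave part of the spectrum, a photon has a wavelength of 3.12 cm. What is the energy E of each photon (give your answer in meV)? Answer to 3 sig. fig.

In SI units: λ = 3.12 cm = 0.0312 m.
The photon relation is E = hc/λ, giving E = 6.367e-24 J.
Converting to meV: E = 0.03974 meV ≈ 0.0397 meV.

0.0397 meV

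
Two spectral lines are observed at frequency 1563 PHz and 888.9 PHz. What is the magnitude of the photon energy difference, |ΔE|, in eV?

2790 eV

Using E = hf: E₁ = 1.0357 × 10^-15 J, E₂ = 5.8899 × 10^-16 J.
|ΔE| = |1.0357 × 10^-15 − 5.8899 × 10^-16| = 4.47 × 10^-16 J = 2790 eV.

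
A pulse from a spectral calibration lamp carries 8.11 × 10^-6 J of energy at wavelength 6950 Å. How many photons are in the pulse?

Per-photon energy: E = 2.858 × 10^-19 J (from wavelength = 6950 Å).
N = E_total / E_photon = 8.11 × 10^-6 J / 2.858 × 10^-19 J = 2.84 × 10^13.

2.84 × 10^13 photons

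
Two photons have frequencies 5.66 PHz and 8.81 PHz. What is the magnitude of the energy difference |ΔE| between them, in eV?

13.0 eV

Using E = hf: E₁ = 3.750·10^-18 J, E₂ = 5.838·10^-18 J.
|ΔE| = |3.750·10^-18 − 5.838·10^-18| = 2.09·10^-18 J = 13.0 eV.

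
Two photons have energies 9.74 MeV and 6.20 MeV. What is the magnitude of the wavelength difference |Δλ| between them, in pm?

0.0727 pm

Using λ = hc/E: λ₁ = 1.273e-13 m, λ₂ = 2.000e-13 m.
|Δλ| = |1.273e-13 − 2.000e-13| = 7.27e-14 m = 0.0727 pm.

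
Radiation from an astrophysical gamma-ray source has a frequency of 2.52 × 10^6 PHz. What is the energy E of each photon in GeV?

(h = 6.62607015 × 10^-34 J·s, 1 eV = 1.602176634 × 10^-19 J.)
In SI units: f = 2.52 × 10^6 PHz = 2.52 × 10^21 Hz.
The photon relation is E = hf, giving E = 1.670 × 10^-12 J.
Converting to GeV: E = 0.01042 GeV ≈ 0.0104 GeV.

0.0104 GeV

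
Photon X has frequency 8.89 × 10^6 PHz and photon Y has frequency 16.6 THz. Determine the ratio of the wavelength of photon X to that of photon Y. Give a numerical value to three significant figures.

1.87 × 10^-9

λ_X = 3.372 × 10^-14 m (from frequency = 8.89 × 10^6 PHz, via λ = c/f).
λ_Y = 1.806 × 10^-5 m (from frequency = 16.6 THz, via λ = c/f).
Ratio = 3.372 × 10^-14 / 1.806 × 10^-5 = 1.87 × 10^-9.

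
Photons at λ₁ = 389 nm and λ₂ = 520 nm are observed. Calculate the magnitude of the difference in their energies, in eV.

0.803 eV

Using E = hc/λ: E₁ = 5.107 × 10^-19 J, E₂ = 3.820 × 10^-19 J.
|ΔE| = |5.107 × 10^-19 − 3.820 × 10^-19| = 1.29 × 10^-19 J = 0.803 eV.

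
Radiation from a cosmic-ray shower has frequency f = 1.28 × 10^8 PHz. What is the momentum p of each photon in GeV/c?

0.529 GeV/c

Use h = 6.62607015 × 10^-34 J·s, c = 2.99792458 × 10^8 m/s, 1 eV = 1.602176634 × 10^-19 J.
First convert: f = 1.28 × 10^8 PHz = 1.28 × 10^23 Hz.
Apply p = hf/c: p = 2.829 × 10^-19 kg·m/s.
Converting to GeV/c: p = 0.5294 GeV/c ≈ 0.529 GeV/c.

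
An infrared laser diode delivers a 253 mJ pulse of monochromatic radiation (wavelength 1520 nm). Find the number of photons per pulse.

1.94·10^18 photons

Per-photon energy: E = 1.307·10^-19 J (from wavelength = 1520 nm).
N = E_total / E_photon = 0.253 J / 1.307·10^-19 J = 1.94·10^18.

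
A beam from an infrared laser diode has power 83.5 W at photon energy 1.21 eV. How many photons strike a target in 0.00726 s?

3.13e18 photons

Total energy: E_total = P·t = 83.5 × 0.00726 = 0.6062 J.
Per-photon energy: E = 1.939e-19 J.
N = E_total / E_photon = 3.13e18.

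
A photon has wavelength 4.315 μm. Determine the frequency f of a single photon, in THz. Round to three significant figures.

69.5 THz

Use c = 2.99792458 × 10^8 m/s.
Convert to SI: λ = 4.315 μm = 4.315 × 10^-6 m.
Since f = c/λ for a photon, f = 6.948 × 10^13 Hz.
Converting to THz: f = 69.48 THz ≈ 69.5 THz.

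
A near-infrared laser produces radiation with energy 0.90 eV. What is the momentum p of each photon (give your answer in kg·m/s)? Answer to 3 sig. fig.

4.81e-28 kg·m/s

(c = 2.99792458e8 m/s, 1 eV = 1.602176634e-19 J.)
In SI units: E = 0.90 eV = 1.4420e-19 J.
For a photon p = E/c, so p = 4.810e-28 kg·m/s.
So p ≈ 4.81e-28 kg·m/s.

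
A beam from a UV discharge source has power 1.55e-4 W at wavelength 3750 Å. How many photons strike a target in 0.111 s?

3.25e13 photons

Total energy: E_total = P·t = 1.55e-4 × 0.111 = 1.720e-5 J.
Per-photon energy: E = 5.297e-19 J.
N = E_total / E_photon = 3.25e13.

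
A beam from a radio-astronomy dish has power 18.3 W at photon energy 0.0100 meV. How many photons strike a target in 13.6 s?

1.55 × 10^26 photons

Total energy: E_total = P·t = 18.3 × 13.6 = 248.9 J.
Per-photon energy: E = 1.602 × 10^-24 J.
N = E_total / E_photon = 1.55 × 10^26.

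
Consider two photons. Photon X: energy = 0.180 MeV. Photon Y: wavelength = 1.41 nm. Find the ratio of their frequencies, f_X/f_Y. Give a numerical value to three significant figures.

f_X = 4.352 × 10^19 Hz (from energy = 0.180 MeV, via f = E/h).
f_Y = 2.126 × 10^17 Hz (from wavelength = 1.41 nm, via f = c/λ).
Ratio = 4.352 × 10^19 / 2.126 × 10^17 = 205.

205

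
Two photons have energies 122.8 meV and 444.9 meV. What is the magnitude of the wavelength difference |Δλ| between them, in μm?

7.31 μm

Using λ = hc/E: λ₁ = 1.0096e-5 m, λ₂ = 2.7868e-6 m.
|Δλ| = |1.0096e-5 − 2.7868e-6| = 7.31e-6 m = 7.31 μm.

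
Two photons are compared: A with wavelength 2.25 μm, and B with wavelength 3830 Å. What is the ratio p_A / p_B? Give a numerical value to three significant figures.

0.170

p_A = 2.945e-28 kg·m/s (from wavelength = 2.25 μm, via p = h/λ).
p_B = 1.730e-27 kg·m/s (from wavelength = 3830 Å, via p = h/λ).
Ratio = 2.945e-28 / 1.730e-27 = 0.170.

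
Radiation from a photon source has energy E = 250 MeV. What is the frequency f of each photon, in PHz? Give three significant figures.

6.04 × 10^7 PHz

(h = 6.62607015 × 10^-34 J·s, 1 eV = 1.602176634 × 10^-19 J.)
In SI units: E = 250 MeV = 4.0054 × 10^-11 J.
The photon relation is f = E/h, giving f = 6.045 × 10^22 Hz.
Converting to PHz: f = 6.045 × 10^7 PHz ≈ 6.04 × 10^7 PHz.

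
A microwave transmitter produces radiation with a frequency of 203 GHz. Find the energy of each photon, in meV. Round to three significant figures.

0.840 meV

Convert to SI: f = 203 GHz = 2.03·10^11 Hz.
The photon relation is E = hf, giving E = 1.345·10^-22 J.
Converting to meV: E = 0.8395 meV ≈ 0.840 meV.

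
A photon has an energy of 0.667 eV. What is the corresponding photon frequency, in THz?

(h = 6.62607015e-34 J·s, 1 eV = 1.602176634e-19 J.)
In SI units: E = 0.667 eV = 1.0687e-19 J.
Apply f = E/h: f = 1.613e14 Hz.
Converting to THz: f = 161.3 THz ≈ 161 THz.

161 THz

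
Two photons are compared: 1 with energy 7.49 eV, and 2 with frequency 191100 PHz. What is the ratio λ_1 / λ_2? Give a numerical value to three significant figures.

1.06 × 10^5

λ_1 = 1.655 × 10^-7 m (from energy = 7.49 eV, via λ = hc/E).
λ_2 = 1.569 × 10^-12 m (from frequency = 191100 PHz, via λ = c/f).
Ratio = 1.655 × 10^-7 / 1.569 × 10^-12 = 1.06 × 10^5.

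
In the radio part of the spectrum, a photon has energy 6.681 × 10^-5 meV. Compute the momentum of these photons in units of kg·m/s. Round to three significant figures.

In SI units: E = 6.681 × 10^-5 meV = 1.0704 × 10^-26 J.
Apply p = E/c: p = 3.571 × 10^-35 kg·m/s.
So p ≈ 3.57 × 10^-35 kg·m/s.

3.57 × 10^-35 kg·m/s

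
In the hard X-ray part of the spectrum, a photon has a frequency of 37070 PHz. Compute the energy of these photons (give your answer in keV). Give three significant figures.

First convert: f = 37070 PHz = 3.707 × 10^19 Hz.
Since E = hf for a photon, E = 2.456 × 10^-14 J.
Converting to keV: E = 153.3 keV ≈ 153 keV.

153 keV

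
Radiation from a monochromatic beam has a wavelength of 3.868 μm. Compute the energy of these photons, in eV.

Use h = 6.62607015 × 10^-34 J·s, c = 2.99792458 × 10^8 m/s, 1 eV = 1.602176634 × 10^-19 J.
Convert to SI: λ = 3.868 μm = 3.868 × 10^-6 m.
Since E = hc/λ for a photon, E = 5.136 × 10^-20 J.
Converting to eV: E = 0.3205 eV ≈ 0.321 eV.

0.321 eV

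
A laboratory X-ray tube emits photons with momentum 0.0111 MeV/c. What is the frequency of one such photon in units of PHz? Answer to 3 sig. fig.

In SI units: p = 0.0111 MeV/c = 5.9322·10^-24 kg·m/s.
Apply f = pc/h: f = 2.684·10^18 Hz.
Converting to PHz: f = 2684 PHz ≈ 2680 PHz.

2680 PHz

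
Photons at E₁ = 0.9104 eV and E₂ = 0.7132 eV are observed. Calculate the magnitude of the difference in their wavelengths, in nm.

377 nm

Using λ = hc/E: λ₁ = 1.3619e-6 m, λ₂ = 1.7384e-6 m.
|Δλ| = |1.3619e-6 − 1.7384e-6| = 3.77e-7 m = 377 nm.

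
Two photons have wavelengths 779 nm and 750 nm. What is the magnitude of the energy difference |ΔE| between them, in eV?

0.0615 eV

Using E = hc/λ: E₁ = 2.550e-19 J, E₂ = 2.649e-19 J.
|ΔE| = |2.550e-19 − 2.649e-19| = 9.86e-21 J = 0.0615 eV.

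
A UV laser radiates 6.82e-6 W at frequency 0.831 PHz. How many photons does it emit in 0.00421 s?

5.21e10 photons

Total energy: E_total = P·t = 6.82e-6 × 0.00421 = 2.871e-8 J.
Per-photon energy: E = 5.506e-19 J.
N = E_total / E_photon = 5.21e10.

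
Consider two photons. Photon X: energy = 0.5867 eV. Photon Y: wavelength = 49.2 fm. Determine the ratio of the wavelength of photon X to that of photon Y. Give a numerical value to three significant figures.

4.30 × 10^7

λ_X = 2.113 × 10^-6 m (from energy = 0.5867 eV, via λ = hc/E).
λ_Y = 4.920 × 10^-14 m (from wavelength = 49.2 fm, via λ given directly).
Ratio = 2.113 × 10^-6 / 4.920 × 10^-14 = 4.30 × 10^7.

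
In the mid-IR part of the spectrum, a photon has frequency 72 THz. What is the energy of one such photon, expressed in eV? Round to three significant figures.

0.298 eV

(h = 6.62607015 × 10^-34 J·s, 1 eV = 1.602176634 × 10^-19 J.)
Convert to SI: f = 72 THz = 7.2 × 10^13 Hz.
Since E = hf for a photon, E = 4.771 × 10^-20 J.
Converting to eV: E = 0.2978 eV ≈ 0.298 eV.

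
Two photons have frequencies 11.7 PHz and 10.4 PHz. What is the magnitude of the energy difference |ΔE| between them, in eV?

Using E = hf: E₁ = 7.753e-18 J, E₂ = 6.891e-18 J.
|ΔE| = |7.753e-18 − 6.891e-18| = 8.61e-19 J = 5.38 eV.

5.38 eV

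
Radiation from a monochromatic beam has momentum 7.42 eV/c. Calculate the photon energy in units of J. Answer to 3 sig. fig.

Use c = 2.99792458e8 m/s, 1 eV = 1.602176634e-19 J.
First convert: p = 7.42 eV/c = 3.9655e-27 kg·m/s.
Since E = pc for a photon, E = 1.189e-18 J.
So E ≈ 1.19e-18 J.

1.19e-18 J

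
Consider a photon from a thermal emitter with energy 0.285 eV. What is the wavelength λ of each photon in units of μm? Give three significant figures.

4.35 μm

In SI units: E = 0.285 eV = 4.5662e-20 J.
Since λ = hc/E for a photon, λ = 4.350e-6 m.
Converting to μm: λ = 4.350 μm ≈ 4.35 μm.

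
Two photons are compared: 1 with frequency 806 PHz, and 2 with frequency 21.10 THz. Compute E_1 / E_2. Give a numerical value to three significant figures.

E_1 = 5.341e-16 J (from frequency = 806 PHz, via E = hf).
E_2 = 1.398e-20 J (from frequency = 21.10 THz, via E = hf).
Ratio = 5.341e-16 / 1.398e-20 = 3.82e4.

3.82e4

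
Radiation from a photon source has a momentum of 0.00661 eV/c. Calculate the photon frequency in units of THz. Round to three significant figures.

1.60 THz

In SI units: p = 0.00661 eV/c = 3.5326 × 10^-30 kg·m/s.
For a photon f = pc/h, so f = 1.598 × 10^12 Hz.
Converting to THz: f = 1.598 THz ≈ 1.60 THz.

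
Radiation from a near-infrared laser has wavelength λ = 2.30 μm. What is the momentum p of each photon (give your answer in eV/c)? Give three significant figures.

Convert to SI: λ = 2.30 μm = 2.30e-6 m.
For a photon p = h/λ, so p = 2.881e-28 kg·m/s.
Converting to eV/c: p = 0.5391 eV/c ≈ 0.539 eV/c.

0.539 eV/c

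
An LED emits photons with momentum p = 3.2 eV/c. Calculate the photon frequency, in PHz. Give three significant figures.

(h = 6.62607015e-34 J·s, c = 2.99792458e8 m/s, 1 eV = 1.602176634e-19 J.)
Convert to SI: p = 3.2 eV/c = 1.7102e-27 kg·m/s.
Since f = pc/h for a photon, f = 7.738e14 Hz.
Converting to PHz: f = 0.7738 PHz ≈ 0.774 PHz.

0.774 PHz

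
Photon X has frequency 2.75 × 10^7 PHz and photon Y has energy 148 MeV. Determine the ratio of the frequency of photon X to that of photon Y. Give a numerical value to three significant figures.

0.768

f_X = 2.750 × 10^22 Hz (from frequency = 2.75 × 10^7 PHz, via f given directly).
f_Y = 3.579 × 10^22 Hz (from energy = 148 MeV, via f = E/h).
Ratio = 2.750 × 10^22 / 3.579 × 10^22 = 0.768.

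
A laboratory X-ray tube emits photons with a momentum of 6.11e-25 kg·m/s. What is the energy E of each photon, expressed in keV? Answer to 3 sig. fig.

Apply E = pc: E = 1.832e-16 J.
Converting to keV: E = 1.143 keV ≈ 1.14 keV.

1.14 keV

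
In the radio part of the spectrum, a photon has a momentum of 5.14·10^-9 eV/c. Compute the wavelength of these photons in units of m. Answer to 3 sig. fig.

Convert to SI: p = 5.14·10^-9 eV/c = 2.7470·10^-36 kg·m/s.
The photon relation is λ = h/p, giving λ = 241.2 m.
So λ ≈ 241 m.

241 m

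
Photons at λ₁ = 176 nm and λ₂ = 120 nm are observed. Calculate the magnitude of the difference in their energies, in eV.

3.29 eV

Using E = hc/λ: E₁ = 1.129e-18 J, E₂ = 1.655e-18 J.
|ΔE| = |1.129e-18 − 1.655e-18| = 5.27e-19 J = 3.29 eV.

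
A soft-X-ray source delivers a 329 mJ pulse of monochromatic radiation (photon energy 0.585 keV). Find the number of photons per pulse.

Per-photon energy: E = 9.373 × 10^-17 J (from energy = 0.585 keV).
N = E_total / E_photon = 0.329 J / 9.373 × 10^-17 J = 3.51 × 10^15.

3.51 × 10^15 photons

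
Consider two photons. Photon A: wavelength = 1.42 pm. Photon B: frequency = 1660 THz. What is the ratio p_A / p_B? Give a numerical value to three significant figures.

1.27e5

p_A = 4.666e-22 kg·m/s (from wavelength = 1.42 pm, via p = h/λ).
p_B = 3.669e-27 kg·m/s (from frequency = 1660 THz, via p = hf/c).
Ratio = 4.666e-22 / 3.669e-27 = 1.27e5.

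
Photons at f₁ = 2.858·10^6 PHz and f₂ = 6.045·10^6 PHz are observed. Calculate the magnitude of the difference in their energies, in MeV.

Using E = hf: E₁ = 1.8937·10^-12 J, E₂ = 4.0055·10^-12 J.
|ΔE| = |1.8937·10^-12 − 4.0055·10^-12| = 2.11·10^-12 J = 13.2 MeV.

13.2 MeV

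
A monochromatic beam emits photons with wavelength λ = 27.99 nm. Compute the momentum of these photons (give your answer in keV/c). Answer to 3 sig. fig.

Take h = 6.62607015e-34 J·s, c = 2.99792458e8 m/s, 1 eV = 1.602176634e-19 J.
First convert: λ = 27.99 nm = 2.799e-8 m.
Since p = h/λ for a photon, p = 2.367e-26 kg·m/s.
Converting to keV/c: p = 0.04430 keV/c ≈ 0.0443 keV/c.

0.0443 keV/c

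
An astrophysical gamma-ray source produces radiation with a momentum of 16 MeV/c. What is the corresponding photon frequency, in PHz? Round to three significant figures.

Take h = 6.62607015e-34 J·s, c = 2.99792458e8 m/s, 1 eV = 1.602176634e-19 J.
Convert to SI: p = 16 MeV/c = 8.5509e-21 kg·m/s.
Since f = pc/h for a photon, f = 3.869e21 Hz.
Converting to PHz: f = 3.869e6 PHz ≈ 3.87e6 PHz.

3.87e6 PHz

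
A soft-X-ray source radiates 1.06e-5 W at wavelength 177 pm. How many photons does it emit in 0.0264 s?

Total energy: E_total = P·t = 1.06e-5 × 0.0264 = 2.798e-7 J.
Per-photon energy: E = 1.122e-15 J.
N = E_total / E_photon = 2.49e8.

2.49e8 photons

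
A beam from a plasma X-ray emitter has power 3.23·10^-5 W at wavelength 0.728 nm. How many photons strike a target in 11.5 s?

Total energy: E_total = P·t = 3.23·10^-5 × 11.5 = 3.715·10^-4 J.
Per-photon energy: E = 2.729·10^-16 J.
N = E_total / E_photon = 1.36·10^12.

1.36·10^12 photons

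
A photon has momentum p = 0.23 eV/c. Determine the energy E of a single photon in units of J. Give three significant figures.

3.69·10^-20 J

In SI units: p = 0.23 eV/c = 1.2292·10^-28 kg·m/s.
The photon relation is E = pc, giving E = 3.685·10^-20 J.
So E ≈ 3.69·10^-20 J.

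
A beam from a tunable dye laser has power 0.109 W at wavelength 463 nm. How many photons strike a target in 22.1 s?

Total energy: E_total = P·t = 0.109 × 22.1 = 2.409 J.
Per-photon energy: E = 4.290 × 10^-19 J.
N = E_total / E_photon = 5.61 × 10^18.

5.61 × 10^18 photons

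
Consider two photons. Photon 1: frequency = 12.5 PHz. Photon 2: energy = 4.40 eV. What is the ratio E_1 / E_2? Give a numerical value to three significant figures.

11.7

E_1 = 8.283e-18 J (from frequency = 12.5 PHz, via E = hf).
E_2 = 7.050e-19 J (from energy = 4.40 eV, via E given directly).
Ratio = 8.283e-18 / 7.050e-19 = 11.7.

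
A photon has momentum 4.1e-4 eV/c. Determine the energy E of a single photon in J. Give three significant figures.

In SI units: p = 4.1e-4 eV/c = 2.1912e-31 kg·m/s.
For a photon E = pc, so E = 6.569e-23 J.
So E ≈ 6.57e-23 J.

6.57e-23 J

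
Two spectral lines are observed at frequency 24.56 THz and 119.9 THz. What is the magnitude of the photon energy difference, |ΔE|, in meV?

394 meV

Using E = hf: E₁ = 1.6274 × 10^-20 J, E₂ = 7.9447 × 10^-20 J.
|ΔE| = |1.6274 × 10^-20 − 7.9447 × 10^-20| = 6.32 × 10^-20 J = 394 meV.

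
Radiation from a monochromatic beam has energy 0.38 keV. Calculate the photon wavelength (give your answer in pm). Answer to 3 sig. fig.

In SI units: E = 0.38 keV = 6.0883·10^-17 J.
For a photon λ = hc/E, so λ = 3.263·10^-9 m.
Converting to pm: λ = 3263 pm ≈ 3260 pm.

3260 pm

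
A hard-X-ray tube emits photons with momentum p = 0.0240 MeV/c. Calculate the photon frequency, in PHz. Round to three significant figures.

In SI units: p = 0.0240 MeV/c = 1.2826e-23 kg·m/s.
Apply f = pc/h: f = 5.803e18 Hz.
Converting to PHz: f = 5803 PHz ≈ 5800 PHz.

5800 PHz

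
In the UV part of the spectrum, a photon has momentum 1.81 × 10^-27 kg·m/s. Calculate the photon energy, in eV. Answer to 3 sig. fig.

3.39 eV

Use c = 2.99792458 × 10^8 m/s, 1 eV = 1.602176634 × 10^-19 J.
For a photon E = pc, so E = 5.426 × 10^-19 J.
Converting to eV: E = 3.387 eV ≈ 3.39 eV.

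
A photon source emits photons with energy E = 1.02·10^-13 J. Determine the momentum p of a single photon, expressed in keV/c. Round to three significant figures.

637 keV/c

Since p = E/c for a photon, p = 3.402·10^-22 kg·m/s.
Converting to keV/c: p = 636.6 keV/c ≈ 637 keV/c.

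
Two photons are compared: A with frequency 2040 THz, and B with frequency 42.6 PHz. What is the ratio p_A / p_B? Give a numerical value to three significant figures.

p_A = 4.509e-27 kg·m/s (from frequency = 2040 THz, via p = hf/c).
p_B = 9.416e-26 kg·m/s (from frequency = 42.6 PHz, via p = hf/c).
Ratio = 4.509e-27 / 9.416e-26 = 0.0479.

0.0479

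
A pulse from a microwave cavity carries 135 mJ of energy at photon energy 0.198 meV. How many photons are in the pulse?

Per-photon energy: E = 3.172e-23 J (from energy = 0.198 meV).
N = E_total / E_photon = 0.135 J / 3.172e-23 J = 4.26e21.

4.26e21 photons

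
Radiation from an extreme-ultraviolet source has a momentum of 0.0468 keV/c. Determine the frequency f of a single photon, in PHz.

First convert: p = 0.0468 keV/c = 2.5011·10^-26 kg·m/s.
Since f = pc/h for a photon, f = 1.132·10^16 Hz.
Converting to PHz: f = 11.32 PHz ≈ 11.3 PHz.

11.3 PHz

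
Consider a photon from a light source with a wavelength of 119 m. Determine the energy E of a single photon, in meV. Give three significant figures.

1.04e-5 meV

Take h = 6.62607015e-34 J·s, c = 2.99792458e8 m/s, 1 eV = 1.602176634e-19 J.
Apply E = hc/λ: E = 1.669e-27 J.
Converting to meV: E = 1.042e-5 meV ≈ 1.04e-5 meV.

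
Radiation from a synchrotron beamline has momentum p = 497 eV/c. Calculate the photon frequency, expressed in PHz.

120 PHz

(h = 6.62607015·10^-34 J·s, c = 2.99792458·10^8 m/s, 1 eV = 1.602176634·10^-19 J.)
Convert to SI: p = 497 eV/c = 2.6561·10^-25 kg·m/s.
Since f = pc/h for a photon, f = 1.202·10^17 Hz.
Converting to PHz: f = 120.2 PHz ≈ 120 PHz.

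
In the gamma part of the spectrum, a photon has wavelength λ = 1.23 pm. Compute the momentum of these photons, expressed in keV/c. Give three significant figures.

1010 keV/c

First convert: λ = 1.23 pm = 1.23 × 10^-12 m.
Since p = h/λ for a photon, p = 5.387 × 10^-22 kg·m/s.
Converting to keV/c: p = 1008 keV/c ≈ 1010 keV/c.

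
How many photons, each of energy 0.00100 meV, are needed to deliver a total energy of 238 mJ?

1.49·10^24 photons

Per-photon energy: E = 1.602·10^-25 J (from energy = 0.00100 meV).
N = E_total / E_photon = 0.238 J / 1.602·10^-25 J = 1.49·10^24.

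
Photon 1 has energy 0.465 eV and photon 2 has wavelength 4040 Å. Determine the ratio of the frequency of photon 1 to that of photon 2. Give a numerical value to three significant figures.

f_1 = 1.124e14 Hz (from energy = 0.465 eV, via f = E/h).
f_2 = 7.421e14 Hz (from wavelength = 4040 Å, via f = c/λ).
Ratio = 1.124e14 / 7.421e14 = 0.152.

0.152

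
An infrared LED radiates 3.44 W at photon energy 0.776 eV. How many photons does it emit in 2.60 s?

7.19·10^19 photons

Total energy: E_total = P·t = 3.44 × 2.60 = 8.944 J.
Per-photon energy: E = 1.243·10^-19 J.
N = E_total / E_photon = 7.19·10^19.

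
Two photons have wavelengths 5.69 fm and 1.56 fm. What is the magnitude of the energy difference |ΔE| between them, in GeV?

Using E = hc/λ: E₁ = 3.491 × 10^-11 J, E₂ = 1.273 × 10^-10 J.
|ΔE| = |3.491 × 10^-11 − 1.273 × 10^-10| = 9.24 × 10^-11 J = 0.577 GeV.

0.577 GeV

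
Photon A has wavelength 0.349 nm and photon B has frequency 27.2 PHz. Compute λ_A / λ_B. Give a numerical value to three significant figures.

0.0317

λ_A = 3.490 × 10^-10 m (from wavelength = 0.349 nm, via λ given directly).
λ_B = 1.102 × 10^-8 m (from frequency = 27.2 PHz, via λ = c/f).
Ratio = 3.490 × 10^-10 / 1.102 × 10^-8 = 0.0317.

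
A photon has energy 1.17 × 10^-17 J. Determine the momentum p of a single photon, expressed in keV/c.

0.0730 keV/c

Since p = E/c for a photon, p = 3.903 × 10^-26 kg·m/s.
Converting to keV/c: p = 0.07303 keV/c ≈ 0.0730 keV/c.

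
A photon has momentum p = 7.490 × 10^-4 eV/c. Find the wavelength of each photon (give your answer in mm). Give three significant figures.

1.66 mm

(h = 6.62607015 × 10^-34 J·s, c = 2.99792458 × 10^8 m/s, 1 eV = 1.602176634 × 10^-19 J.)
First convert: p = 7.490 × 10^-4 eV/c = 4.0029 × 10^-31 kg·m/s.
Apply λ = h/p: λ = 0.001655 m.
Converting to mm: λ = 1.655 mm ≈ 1.66 mm.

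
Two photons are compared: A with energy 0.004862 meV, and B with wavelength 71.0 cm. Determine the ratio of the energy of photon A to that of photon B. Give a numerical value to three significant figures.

2.78

E_A = 7.790 × 10^-25 J (from energy = 0.004862 meV, via E given directly).
E_B = 2.798 × 10^-25 J (from wavelength = 71.0 cm, via E = hc/λ).
Ratio = 7.790 × 10^-25 / 2.798 × 10^-25 = 2.78.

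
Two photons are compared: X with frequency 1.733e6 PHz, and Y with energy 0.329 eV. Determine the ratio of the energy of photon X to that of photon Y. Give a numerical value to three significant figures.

2.18e7

E_X = 1.148e-12 J (from frequency = 1.733e6 PHz, via E = hf).
E_Y = 5.271e-20 J (from energy = 0.329 eV, via E given directly).
Ratio = 1.148e-12 / 5.271e-20 = 2.18e7.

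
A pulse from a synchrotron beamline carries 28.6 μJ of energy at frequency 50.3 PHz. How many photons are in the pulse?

Per-photon energy: E = 3.333 × 10^-17 J (from frequency = 50.3 PHz).
N = E_total / E_photon = 2.86 × 10^-5 J / 3.333 × 10^-17 J = 8.58 × 10^11.

8.58 × 10^11 photons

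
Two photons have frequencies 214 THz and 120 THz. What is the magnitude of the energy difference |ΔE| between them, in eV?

0.389 eV

Using E = hf: E₁ = 1.418e-19 J, E₂ = 7.951e-20 J.
|ΔE| = |1.418e-19 − 7.951e-20| = 6.23e-20 J = 0.389 eV.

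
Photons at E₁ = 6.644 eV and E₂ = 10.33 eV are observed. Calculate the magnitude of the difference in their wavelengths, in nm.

66.6 nm

Using λ = hc/E: λ₁ = 1.8661 × 10^-7 m, λ₂ = 1.2002 × 10^-7 m.
|Δλ| = |1.8661 × 10^-7 − 1.2002 × 10^-7| = 6.66 × 10^-8 m = 66.6 nm.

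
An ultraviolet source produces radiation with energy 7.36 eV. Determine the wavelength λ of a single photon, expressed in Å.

(h = 6.62607015 × 10^-34 J·s, c = 2.99792458 × 10^8 m/s, 1 eV = 1.602176634 × 10^-19 J.)
First convert: E = 7.36 eV = 1.1792 × 10^-18 J.
For a photon λ = hc/E, so λ = 1.685 × 10^-7 m.
Converting to Å: λ = 1685 Å ≈ 1680 Å.

1680 Å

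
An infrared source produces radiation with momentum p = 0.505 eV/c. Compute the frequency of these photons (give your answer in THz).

122 THz

(h = 6.62607015 × 10^-34 J·s, c = 2.99792458 × 10^8 m/s, 1 eV = 1.602176634 × 10^-19 J.)
In SI units: p = 0.505 eV/c = 2.6989 × 10^-28 kg·m/s.
Apply f = pc/h: f = 1.221 × 10^14 Hz.
Converting to THz: f = 122.1 THz ≈ 122 THz.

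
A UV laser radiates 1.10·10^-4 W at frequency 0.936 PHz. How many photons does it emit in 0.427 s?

Total energy: E_total = P·t = 1.10·10^-4 × 0.427 = 4.697·10^-5 J.
Per-photon energy: E = 6.202·10^-19 J.
N = E_total / E_photon = 7.57·10^13.

7.57·10^13 photons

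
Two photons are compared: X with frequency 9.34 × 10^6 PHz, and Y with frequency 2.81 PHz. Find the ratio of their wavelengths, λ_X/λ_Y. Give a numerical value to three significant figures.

λ_X = 3.210 × 10^-14 m (from frequency = 9.34 × 10^6 PHz, via λ = c/f).
λ_Y = 1.067 × 10^-7 m (from frequency = 2.81 PHz, via λ = c/f).
Ratio = 3.210 × 10^-14 / 1.067 × 10^-7 = 3.01 × 10^-7.

3.01 × 10^-7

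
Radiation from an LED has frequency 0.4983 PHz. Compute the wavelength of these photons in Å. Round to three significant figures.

In SI units: f = 0.4983 PHz = 4.983·10^14 Hz.
Since λ = c/f for a photon, λ = 6.016·10^-7 m.
Converting to Å: λ = 6016 Å ≈ 6020 Å.

6020 Å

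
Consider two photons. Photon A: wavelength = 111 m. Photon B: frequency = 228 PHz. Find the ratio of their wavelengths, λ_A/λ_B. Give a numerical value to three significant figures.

λ_A = 111.0 m (from wavelength = 111 m, via λ given directly).
λ_B = 1.315 × 10^-9 m (from frequency = 228 PHz, via λ = c/f).
Ratio = 111.0 / 1.315 × 10^-9 = 8.44 × 10^10.

8.44 × 10^10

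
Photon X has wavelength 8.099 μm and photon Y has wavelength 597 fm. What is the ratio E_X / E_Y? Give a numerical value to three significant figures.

7.37 × 10^-8

E_X = 2.453 × 10^-20 J (from wavelength = 8.099 μm, via E = hc/λ).
E_Y = 3.327 × 10^-13 J (from wavelength = 597 fm, via E = hc/λ).
Ratio = 2.453 × 10^-20 / 3.327 × 10^-13 = 7.37 × 10^-8.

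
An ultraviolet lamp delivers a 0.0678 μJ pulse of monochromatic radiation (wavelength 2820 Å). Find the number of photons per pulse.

Per-photon energy: E = 7.044 × 10^-19 J (from wavelength = 2820 Å).
N = E_total / E_photon = 6.78 × 10^-8 J / 7.044 × 10^-19 J = 9.63 × 10^10.

9.63 × 10^10 photons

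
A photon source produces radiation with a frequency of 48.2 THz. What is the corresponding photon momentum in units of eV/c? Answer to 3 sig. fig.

0.199 eV/c

(h = 6.62607015e-34 J·s, c = 2.99792458e8 m/s, 1 eV = 1.602176634e-19 J.)
Convert to SI: f = 48.2 THz = 4.82e13 Hz.
Apply p = hf/c: p = 1.065e-28 kg·m/s.
Converting to eV/c: p = 0.1993 eV/c ≈ 0.199 eV/c.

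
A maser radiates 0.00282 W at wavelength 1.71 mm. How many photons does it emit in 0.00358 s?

Total energy: E_total = P·t = 0.00282 × 0.00358 = 1.010 × 10^-5 J.
Per-photon energy: E = 1.162 × 10^-22 J.
N = E_total / E_photon = 8.69 × 10^16.

8.69 × 10^16 photons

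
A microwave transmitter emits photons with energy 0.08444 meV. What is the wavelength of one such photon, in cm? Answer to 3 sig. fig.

1.47 cm

First convert: E = 0.08444 meV = 1.3529e-23 J.
Since λ = hc/E for a photon, λ = 0.01468 m.
Converting to cm: λ = 1.468 cm ≈ 1.47 cm.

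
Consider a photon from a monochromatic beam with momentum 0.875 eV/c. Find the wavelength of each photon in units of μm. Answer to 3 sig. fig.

1.42 μm

Take h = 6.62607015e-34 J·s, c = 2.99792458e8 m/s, 1 eV = 1.602176634e-19 J.
In SI units: p = 0.875 eV/c = 4.6763e-28 kg·m/s.
Since λ = h/p for a photon, λ = 1.417e-6 m.
Converting to μm: λ = 1.417 μm ≈ 1.42 μm.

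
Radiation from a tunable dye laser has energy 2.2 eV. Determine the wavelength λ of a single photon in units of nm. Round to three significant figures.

564 nm

Convert to SI: E = 2.2 eV = 3.5248 × 10^-19 J.
Since λ = hc/E for a photon, λ = 5.636 × 10^-7 m.
Converting to nm: λ = 563.6 nm ≈ 564 nm.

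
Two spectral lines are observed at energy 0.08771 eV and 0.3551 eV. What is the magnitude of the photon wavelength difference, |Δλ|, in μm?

Using λ = hc/E: λ₁ = 1.4136e-5 m, λ₂ = 3.4915e-6 m.
|Δλ| = |1.4136e-5 − 3.4915e-6| = 1.06e-5 m = 10.6 μm.

10.6 μm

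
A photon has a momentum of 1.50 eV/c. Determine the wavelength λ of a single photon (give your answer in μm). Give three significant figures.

0.827 μm

Take h = 6.62607015e-34 J·s, c = 2.99792458e8 m/s, 1 eV = 1.602176634e-19 J.
First convert: p = 1.50 eV/c = 8.0164e-28 kg·m/s.
Apply λ = h/p: λ = 8.266e-7 m.
Converting to μm: λ = 0.8266 μm ≈ 0.827 μm.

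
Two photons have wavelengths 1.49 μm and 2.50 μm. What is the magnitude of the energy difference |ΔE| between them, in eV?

Using E = hc/λ: E₁ = 1.333 × 10^-19 J, E₂ = 7.946 × 10^-20 J.
|ΔE| = |1.333 × 10^-19 − 7.946 × 10^-20| = 5.39 × 10^-20 J = 0.336 eV.

0.336 eV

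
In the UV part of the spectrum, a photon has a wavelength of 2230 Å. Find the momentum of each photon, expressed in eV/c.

5.56 eV/c

In SI units: λ = 2230 Å = 2.23e-7 m.
Since p = h/λ for a photon, p = 2.971e-27 kg·m/s.
Converting to eV/c: p = 5.560 eV/c ≈ 5.56 eV/c.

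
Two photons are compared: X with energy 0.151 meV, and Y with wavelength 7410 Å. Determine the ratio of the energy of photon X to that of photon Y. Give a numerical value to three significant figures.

E_X = 2.419 × 10^-23 J (from energy = 0.151 meV, via E given directly).
E_Y = 2.681 × 10^-19 J (from wavelength = 7410 Å, via E = hc/λ).
Ratio = 2.419 × 10^-23 / 2.681 × 10^-19 = 9.02 × 10^-5.

9.02 × 10^-5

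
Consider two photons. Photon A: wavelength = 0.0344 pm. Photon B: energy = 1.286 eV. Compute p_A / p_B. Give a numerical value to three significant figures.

p_A = 1.926e-20 kg·m/s (from wavelength = 0.0344 pm, via p = h/λ).
p_B = 6.873e-28 kg·m/s (from energy = 1.286 eV, via p = E/c).
Ratio = 1.926e-20 / 6.873e-28 = 2.80e7.

2.80e7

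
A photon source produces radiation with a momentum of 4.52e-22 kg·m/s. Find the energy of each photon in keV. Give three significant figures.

846 keV

Use c = 2.99792458e8 m/s, 1 eV = 1.602176634e-19 J.
The photon relation is E = pc, giving E = 1.355e-13 J.
Converting to keV: E = 845.8 keV ≈ 846 keV.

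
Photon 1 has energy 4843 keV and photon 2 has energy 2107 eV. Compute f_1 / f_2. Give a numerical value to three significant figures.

f_1 = 1.171e21 Hz (from energy = 4843 keV, via f = E/h).
f_2 = 5.095e17 Hz (from energy = 2107 eV, via f = E/h).
Ratio = 1.171e21 / 5.095e17 = 2300.

2300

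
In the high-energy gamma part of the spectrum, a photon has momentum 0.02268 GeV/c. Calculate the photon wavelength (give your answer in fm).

Take h = 6.62607015 × 10^-34 J·s, c = 2.99792458 × 10^8 m/s, 1 eV = 1.602176634 × 10^-19 J.
In SI units: p = 0.02268 GeV/c = 1.2121 × 10^-20 kg·m/s.
The photon relation is λ = h/p, giving λ = 5.467 × 10^-14 m.
Converting to fm: λ = 54.67 fm ≈ 54.7 fm.

54.7 fm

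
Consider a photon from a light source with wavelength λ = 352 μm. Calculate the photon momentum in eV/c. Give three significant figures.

3.52e-3 eV/c

Use h = 6.62607015e-34 J·s, c = 2.99792458e8 m/s, 1 eV = 1.602176634e-19 J.
First convert: λ = 352 μm = 3.52e-4 m.
Since p = h/λ for a photon, p = 1.882e-30 kg·m/s.
Converting to eV/c: p = 0.003522 eV/c ≈ 3.52e-3 eV/c.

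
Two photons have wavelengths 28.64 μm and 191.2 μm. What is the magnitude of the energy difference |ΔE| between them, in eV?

0.0368 eV

Using E = hc/λ: E₁ = 6.9359·10^-21 J, E₂ = 1.0389·10^-21 J.
|ΔE| = |6.9359·10^-21 − 1.0389·10^-21| = 5.90·10^-21 J = 0.0368 eV.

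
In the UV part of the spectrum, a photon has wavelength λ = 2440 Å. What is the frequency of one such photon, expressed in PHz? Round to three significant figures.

1.23 PHz

Take c = 2.99792458 × 10^8 m/s.
First convert: λ = 2440 Å = 2.44 × 10^-7 m.
Apply f = c/λ: f = 1.229 × 10^15 Hz.
Converting to PHz: f = 1.229 PHz ≈ 1.23 PHz.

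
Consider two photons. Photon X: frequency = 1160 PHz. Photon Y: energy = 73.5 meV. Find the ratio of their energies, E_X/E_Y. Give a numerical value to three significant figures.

E_X = 7.686 × 10^-16 J (from frequency = 1160 PHz, via E = hf).
E_Y = 1.178 × 10^-20 J (from energy = 73.5 meV, via E given directly).
Ratio = 7.686 × 10^-16 / 1.178 × 10^-20 = 6.53 × 10^4.

6.53 × 10^4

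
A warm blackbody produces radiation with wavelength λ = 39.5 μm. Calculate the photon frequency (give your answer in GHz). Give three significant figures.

7590 GHz

Convert to SI: λ = 39.5 μm = 3.95 × 10^-5 m.
Since f = c/λ for a photon, f = 7.590 × 10^12 Hz.
Converting to GHz: f = 7590 GHz ≈ 7590 GHz.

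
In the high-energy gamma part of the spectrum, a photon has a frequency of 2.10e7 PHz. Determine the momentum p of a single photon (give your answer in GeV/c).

Use h = 6.62607015e-34 J·s, c = 2.99792458e8 m/s, 1 eV = 1.602176634e-19 J.
Convert to SI: f = 2.10e7 PHz = 2.10e22 Hz.
Since p = hf/c for a photon, p = 4.641e-20 kg·m/s.
Converting to GeV/c: p = 0.08685 GeV/c ≈ 0.0868 GeV/c.

0.0868 GeV/c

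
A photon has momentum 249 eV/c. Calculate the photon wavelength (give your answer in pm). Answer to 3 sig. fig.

First convert: p = 249 eV/c = 1.3307 × 10^-25 kg·m/s.
The photon relation is λ = h/p, giving λ = 4.979 × 10^-9 m.
Converting to pm: λ = 4979 pm ≈ 4980 pm.

4980 pm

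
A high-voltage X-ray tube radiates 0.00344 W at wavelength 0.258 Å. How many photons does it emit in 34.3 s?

1.53 × 10^13 photons

Total energy: E_total = P·t = 0.00344 × 34.3 = 0.1180 J.
Per-photon energy: E = 7.699 × 10^-15 J.
N = E_total / E_photon = 1.53 × 10^13.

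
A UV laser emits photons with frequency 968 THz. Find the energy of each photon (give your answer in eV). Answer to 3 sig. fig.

Use h = 6.62607015e-34 J·s, 1 eV = 1.602176634e-19 J.
First convert: f = 968 THz = 9.68e14 Hz.
Since E = hf for a photon, E = 6.414e-19 J.
Converting to eV: E = 4.003 eV ≈ 4.00 eV.

4.00 eV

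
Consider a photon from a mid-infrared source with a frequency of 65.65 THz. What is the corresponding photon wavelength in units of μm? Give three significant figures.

First convert: f = 65.65 THz = 6.565 × 10^13 Hz.
For a photon λ = c/f, so λ = 4.567 × 10^-6 m.
Converting to μm: λ = 4.567 μm ≈ 4.57 μm.

4.57 μm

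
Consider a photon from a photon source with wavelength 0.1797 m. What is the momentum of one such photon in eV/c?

6.90 × 10^-6 eV/c

Since p = h/λ for a photon, p = 3.687 × 10^-33 kg·m/s.
Converting to eV/c: p = 6.900 × 10^-6 eV/c ≈ 6.90 × 10^-6 eV/c.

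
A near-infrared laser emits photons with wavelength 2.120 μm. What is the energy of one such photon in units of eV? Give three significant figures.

Convert to SI: λ = 2.120 μm = 2.120·10^-6 m.
The photon relation is E = hc/λ, giving E = 9.370·10^-20 J.
Converting to eV: E = 0.5848 eV ≈ 0.585 eV.

0.585 eV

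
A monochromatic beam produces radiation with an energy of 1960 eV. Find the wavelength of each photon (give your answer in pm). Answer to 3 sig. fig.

(h = 6.62607015·10^-34 J·s, c = 2.99792458·10^8 m/s, 1 eV = 1.602176634·10^-19 J.)
Convert to SI: E = 1960 eV = 3.1403·10^-16 J.
Apply λ = hc/E: λ = 6.326·10^-10 m.
Converting to pm: λ = 632.6 pm ≈ 633 pm.

633 pm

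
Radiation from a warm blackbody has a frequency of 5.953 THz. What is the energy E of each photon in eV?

Convert to SI: f = 5.953 THz = 5.953e12 Hz.
Since E = hf for a photon, E = 3.944e-21 J.
Converting to eV: E = 0.02462 eV ≈ 0.0246 eV.

0.0246 eV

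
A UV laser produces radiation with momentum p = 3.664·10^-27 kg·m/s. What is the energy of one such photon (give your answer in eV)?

6.86 eV

For a photon E = pc, so E = 1.098·10^-18 J.
Converting to eV: E = 6.856 eV ≈ 6.86 eV.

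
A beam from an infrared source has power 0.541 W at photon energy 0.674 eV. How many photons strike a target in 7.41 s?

3.71e19 photons

Total energy: E_total = P·t = 0.541 × 7.41 = 4.009 J.
Per-photon energy: E = 1.080e-19 J.
N = E_total / E_photon = 3.71e19.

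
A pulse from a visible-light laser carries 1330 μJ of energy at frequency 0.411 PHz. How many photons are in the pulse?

4.88e15 photons

Per-photon energy: E = 2.723e-19 J (from frequency = 0.411 PHz).
N = E_total / E_photon = 0.00133 J / 2.723e-19 J = 4.88e15.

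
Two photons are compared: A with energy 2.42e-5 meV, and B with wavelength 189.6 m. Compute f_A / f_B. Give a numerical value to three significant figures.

f_A = 5.852e6 Hz (from energy = 2.42e-5 meV, via f = E/h).
f_B = 1.581e6 Hz (from wavelength = 189.6 m, via f = c/λ).
Ratio = 5.852e6 / 1.581e6 = 3.70.

3.70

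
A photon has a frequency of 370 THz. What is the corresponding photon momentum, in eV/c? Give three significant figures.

1.53 eV/c

In SI units: f = 370 THz = 3.7e14 Hz.
Apply p = hf/c: p = 8.178e-28 kg·m/s.
Converting to eV/c: p = 1.530 eV/c ≈ 1.53 eV/c.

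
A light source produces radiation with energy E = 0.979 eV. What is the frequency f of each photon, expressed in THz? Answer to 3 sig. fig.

Take h = 6.62607015·10^-34 J·s, 1 eV = 1.602176634·10^-19 J.
First convert: E = 0.979 eV = 1.5685·10^-19 J.
The photon relation is f = E/h, giving f = 2.367·10^14 Hz.
Converting to THz: f = 236.7 THz ≈ 237 THz.

237 THz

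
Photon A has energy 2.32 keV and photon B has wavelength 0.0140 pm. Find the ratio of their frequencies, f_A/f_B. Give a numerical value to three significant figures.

f_A = 5.610 × 10^17 Hz (from energy = 2.32 keV, via f = E/h).
f_B = 2.141 × 10^22 Hz (from wavelength = 0.0140 pm, via f = c/λ).
Ratio = 5.610 × 10^17 / 2.141 × 10^22 = 2.62 × 10^-5.

2.62 × 10^-5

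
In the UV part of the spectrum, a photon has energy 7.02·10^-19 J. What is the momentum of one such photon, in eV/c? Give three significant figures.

Use c = 2.99792458·10^8 m/s, 1 eV = 1.602176634·10^-19 J.
The photon relation is p = E/c, giving p = 2.342·10^-27 kg·m/s.
Converting to eV/c: p = 4.382 eV/c ≈ 4.38 eV/c.

4.38 eV/c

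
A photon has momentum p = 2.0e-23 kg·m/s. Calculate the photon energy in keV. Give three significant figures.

Use c = 2.99792458e8 m/s, 1 eV = 1.602176634e-19 J.
For a photon E = pc, so E = 5.996e-15 J.
Converting to keV: E = 37.42 keV ≈ 37.4 keV.

37.4 keV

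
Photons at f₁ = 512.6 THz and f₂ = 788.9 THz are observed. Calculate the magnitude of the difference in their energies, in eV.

1.14 eV

Using E = hf: E₁ = 3.3965 × 10^-19 J, E₂ = 5.2273 × 10^-19 J.
|ΔE| = |3.3965 × 10^-19 − 5.2273 × 10^-19| = 1.83 × 10^-19 J = 1.14 eV.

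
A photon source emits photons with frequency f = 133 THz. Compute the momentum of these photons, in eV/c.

0.550 eV/c

Take h = 6.62607015 × 10^-34 J·s, c = 2.99792458 × 10^8 m/s, 1 eV = 1.602176634 × 10^-19 J.
In SI units: f = 133 THz = 1.33 × 10^14 Hz.
Since p = hf/c for a photon, p = 2.940 × 10^-28 kg·m/s.
Converting to eV/c: p = 0.5500 eV/c ≈ 0.550 eV/c.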